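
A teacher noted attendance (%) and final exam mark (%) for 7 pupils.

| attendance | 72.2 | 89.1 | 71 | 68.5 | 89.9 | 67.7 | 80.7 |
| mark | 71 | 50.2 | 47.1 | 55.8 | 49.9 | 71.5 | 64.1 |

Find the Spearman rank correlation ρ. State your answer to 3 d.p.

-0.464

Rank attendance: 4, 6, 3, 2, 7, 1, 5
Rank mark: 6, 3, 1, 4, 2, 7, 5
d = rank(attendance) − rank(mark): -2, 3, 2, -2, 5, -6, 0; Σd² = 82
ρ = 1 − 6Σd² / [n(n²−1)] = 1 − 6×82 / (7×48) = 1 − 492/336 ≈ -0.464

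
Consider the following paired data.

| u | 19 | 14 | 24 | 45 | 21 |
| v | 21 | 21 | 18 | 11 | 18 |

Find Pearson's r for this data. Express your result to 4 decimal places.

n = 5, Σu = 123, Σv = 89, Σu² = 3599, Σv² = 1651, Σuv = 1998
nΣuv − ΣuΣv = 9990 − 10947 = -957
nΣu² − (Σu)² = 17995 − 15129 = 2866; nΣv² − (Σv)² = 8255 − 7921 = 334
r = -957 / √(2866 × 334) = -957 / 978.3885 ≈ -0.9781

-0.9781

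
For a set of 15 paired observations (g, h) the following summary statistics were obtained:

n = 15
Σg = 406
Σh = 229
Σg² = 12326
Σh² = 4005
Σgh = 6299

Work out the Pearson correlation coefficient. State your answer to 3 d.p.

r = (nΣgh − ΣgΣh) / √[(nΣg² − (Σg)²)(nΣh² − (Σh)²)]
Numerator: 15×6299 − 406×229 = 1511
Denominator: √[(184890 − 164836)(60075 − 52441)] = √[20054 × 7634] = 12373.0447
r = 1511 / 12373.0447 ≈ 0.122

0.122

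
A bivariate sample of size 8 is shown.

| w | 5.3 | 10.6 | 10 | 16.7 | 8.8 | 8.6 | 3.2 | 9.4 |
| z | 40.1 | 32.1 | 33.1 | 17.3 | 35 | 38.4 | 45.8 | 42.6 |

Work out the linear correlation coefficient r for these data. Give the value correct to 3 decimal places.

n = 8, Σw = 72.6, Σz = 284.4, Σw² = 769.34, Σz² = 10645.28, Σwz = 2357.94
nΣwz − ΣwΣz = 18863.52 − 20647.44 = -1783.92
nΣw² − (Σw)² = 6154.72 − 5270.76 = 883.96; nΣz² − (Σz)² = 85162.24 − 80883.36 = 4278.88
r = -1783.92 / √(883.96 × 4278.88) = -1783.92 / 1944.8287 ≈ -0.917

-0.917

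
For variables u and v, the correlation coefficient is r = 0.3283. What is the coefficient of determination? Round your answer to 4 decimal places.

r² = (0.3283)² = 0.1078

0.1078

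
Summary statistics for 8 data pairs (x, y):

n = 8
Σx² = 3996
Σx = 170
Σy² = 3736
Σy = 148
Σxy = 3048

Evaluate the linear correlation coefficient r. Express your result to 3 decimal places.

-0.157

r = (nΣxy − ΣxΣy) / √[(nΣx² − (Σx)²)(nΣy² − (Σy)²)]
Numerator: 8×3048 − 170×148 = -776
Denominator: √[(31968 − 28900)(29888 − 21904)] = √[3068 × 7984] = 4949.2335
r = -776 / 4949.2335 ≈ -0.157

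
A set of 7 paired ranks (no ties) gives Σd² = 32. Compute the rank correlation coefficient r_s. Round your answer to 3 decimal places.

ρ = 1 − 6Σd² / [n(n²−1)] = 1 − 6×32 / (7×48)
  = 1 − 192/336 = 1 − 0.5714 ≈ 0.429

0.429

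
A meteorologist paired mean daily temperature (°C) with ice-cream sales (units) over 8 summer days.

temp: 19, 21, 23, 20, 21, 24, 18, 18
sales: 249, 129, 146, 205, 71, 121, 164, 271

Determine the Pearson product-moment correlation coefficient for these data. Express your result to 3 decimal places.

-0.646

n = 8, Σx = 164, Σy = 1356, Σx² = 3396, Σy² = 262002, Σxy = 27123
nΣxy − ΣxΣy = 216984 − 222384 = -5400
nΣx² − (Σx)² = 27168 − 26896 = 272; nΣy² − (Σy)² = 2096016 − 1838736 = 257280
r = -5400 / √(272 × 257280) = -5400 / 8365.4145 ≈ -0.646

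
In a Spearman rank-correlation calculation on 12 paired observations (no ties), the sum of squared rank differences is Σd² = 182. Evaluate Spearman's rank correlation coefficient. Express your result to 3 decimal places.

0.364

ρ = 1 − 6Σd² / [n(n²−1)] = 1 − 6×182 / (12×143)
  = 1 − 1092/1716 = 1 − 0.6364 ≈ 0.364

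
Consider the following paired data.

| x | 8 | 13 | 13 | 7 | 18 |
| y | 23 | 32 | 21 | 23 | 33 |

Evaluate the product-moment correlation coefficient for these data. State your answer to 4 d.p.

n = 5, Σx = 59, Σy = 132, Σx² = 775, Σy² = 3612, Σxy = 1628
nΣxy − ΣxΣy = 8140 − 7788 = 352
nΣx² − (Σx)² = 3875 − 3481 = 394; nΣy² − (Σy)² = 18060 − 17424 = 636
r = 352 / √(394 × 636) = 352 / 500.5837 ≈ 0.7032

0.7032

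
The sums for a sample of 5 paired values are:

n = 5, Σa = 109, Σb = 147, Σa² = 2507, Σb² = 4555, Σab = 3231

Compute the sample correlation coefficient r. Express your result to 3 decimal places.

r = (nΣab − ΣaΣb) / √[(nΣa² − (Σa)²)(nΣb² − (Σb)²)]
Numerator: 5×3231 − 109×147 = 132
Denominator: √[(12535 − 11881)(22775 − 21609)] = √[654 × 1166] = 873.2491
r = 132 / 873.2491 ≈ 0.151

0.151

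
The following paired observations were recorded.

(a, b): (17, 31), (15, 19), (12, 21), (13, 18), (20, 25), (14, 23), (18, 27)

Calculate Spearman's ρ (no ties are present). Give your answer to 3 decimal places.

Rank a: 5, 4, 1, 2, 7, 3, 6
Rank b: 7, 2, 3, 1, 5, 4, 6
d = rank(a) − rank(b): -2, 2, -2, 1, 2, -1, 0; Σd² = 18
ρ = 1 − 6Σd² / [n(n²−1)] = 1 − 6×18 / (7×48) = 1 − 108/336 ≈ 0.679

0.679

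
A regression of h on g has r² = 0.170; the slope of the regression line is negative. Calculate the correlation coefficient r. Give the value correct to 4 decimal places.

-0.4123

|r| = √0.170 = 0.4123
The association is negative, so r = −0.4123.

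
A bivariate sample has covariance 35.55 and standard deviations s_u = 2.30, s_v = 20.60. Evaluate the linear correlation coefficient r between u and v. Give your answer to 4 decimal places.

r = Cov(u,v) / (s_u · s_v) = 35.55 / (2.30 × 20.60)
  = 35.55 / 47.3800 ≈ 0.7503

0.7503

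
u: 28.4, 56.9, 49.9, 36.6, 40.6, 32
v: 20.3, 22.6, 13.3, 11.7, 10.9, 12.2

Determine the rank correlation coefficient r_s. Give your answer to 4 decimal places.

Rank u: 1, 6, 5, 3, 4, 2
Rank v: 5, 6, 4, 2, 1, 3
d = rank(u) − rank(v): -4, 0, 1, 1, 3, -1; Σd² = 28
ρ = 1 − 6Σd² / [n(n²−1)] = 1 − 6×28 / (6×35) = 1 − 168/210 ≈ 0.2000

0.2000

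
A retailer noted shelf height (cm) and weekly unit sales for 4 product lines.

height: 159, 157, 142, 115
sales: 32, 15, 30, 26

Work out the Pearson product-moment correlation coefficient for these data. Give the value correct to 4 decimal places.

n = 4, Σx = 573, Σy = 103, Σx² = 83319, Σy² = 2825, Σxy = 14693
nΣxy − ΣxΣy = 58772 − 59019 = -247
nΣx² − (Σx)² = 333276 − 328329 = 4947; nΣy² − (Σy)² = 11300 − 10609 = 691
r = -247 / √(4947 × 691) = -247 / 1848.8853 ≈ -0.1336

-0.1336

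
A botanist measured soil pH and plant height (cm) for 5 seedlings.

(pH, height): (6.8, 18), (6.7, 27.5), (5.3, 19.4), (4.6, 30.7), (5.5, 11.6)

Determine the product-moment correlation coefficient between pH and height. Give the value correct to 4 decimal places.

n = 5, Σx = 28.9, Σy = 107.2, Σx² = 170.63, Σy² = 2533.66, Σxy = 614.49
nΣxy − ΣxΣy = 3072.45 − 3098.08 = -25.63
nΣx² − (Σx)² = 853.15 − 835.21 = 17.94; nΣy² − (Σy)² = 12668.3 − 11491.84 = 1176.46
r = -25.63 / √(17.94 × 1176.46) = -25.63 / 145.2780 ≈ -0.1764

-0.1764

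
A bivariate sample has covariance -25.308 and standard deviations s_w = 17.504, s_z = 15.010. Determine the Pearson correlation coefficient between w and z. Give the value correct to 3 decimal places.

r = Cov(w,z) / (s_w · s_z) = -25.308 / (17.504 × 15.010)
  = -25.308 / 262.7350 ≈ -0.096

-0.096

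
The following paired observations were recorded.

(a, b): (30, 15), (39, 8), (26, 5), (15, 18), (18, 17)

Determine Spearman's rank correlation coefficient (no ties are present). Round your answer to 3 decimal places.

-0.700

Rank a: 4, 5, 3, 1, 2
Rank b: 3, 2, 1, 5, 4
d = rank(a) − rank(b): 1, 3, 2, -4, -2; Σd² = 34
ρ = 1 − 6Σd² / [n(n²−1)] = 1 − 6×34 / (5×24) = 1 − 204/120 ≈ -0.700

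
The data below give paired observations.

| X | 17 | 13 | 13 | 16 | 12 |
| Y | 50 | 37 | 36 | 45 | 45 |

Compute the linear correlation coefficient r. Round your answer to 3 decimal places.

0.668

n = 5, ΣX = 71, ΣY = 213, ΣX² = 1027, ΣY² = 9215, ΣXY = 3059
nΣXY − ΣXΣY = 15295 − 15123 = 172
nΣX² − (ΣX)² = 5135 − 5041 = 94; nΣY² − (ΣY)² = 46075 − 45369 = 706
r = 172 / √(94 × 706) = 172 / 257.6121 ≈ 0.668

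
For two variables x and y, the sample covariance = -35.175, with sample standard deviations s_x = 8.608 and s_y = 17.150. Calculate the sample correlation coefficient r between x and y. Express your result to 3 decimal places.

-0.238

r = Cov(x,y) / (s_x · s_y) = -35.175 / (8.608 × 17.150)
  = -35.175 / 147.6272 ≈ -0.238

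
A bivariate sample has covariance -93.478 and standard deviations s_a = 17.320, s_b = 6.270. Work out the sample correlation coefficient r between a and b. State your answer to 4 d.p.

-0.8608

r = Cov(a,b) / (s_a · s_b) = -93.478 / (17.320 × 6.270)
  = -93.478 / 108.5964 ≈ -0.8608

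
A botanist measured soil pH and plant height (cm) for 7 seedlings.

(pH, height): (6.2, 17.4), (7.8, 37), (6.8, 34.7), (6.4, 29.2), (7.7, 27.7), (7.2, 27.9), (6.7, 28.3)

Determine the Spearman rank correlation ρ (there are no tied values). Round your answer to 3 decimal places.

0.393

Rank pH: 1, 7, 4, 2, 6, 5, 3
Rank height: 1, 7, 6, 5, 2, 3, 4
d = rank(pH) − rank(height): 0, 0, -2, -3, 4, 2, -1; Σd² = 34
ρ = 1 − 6Σd² / [n(n²−1)] = 1 − 6×34 / (7×48) = 1 − 204/336 ≈ 0.393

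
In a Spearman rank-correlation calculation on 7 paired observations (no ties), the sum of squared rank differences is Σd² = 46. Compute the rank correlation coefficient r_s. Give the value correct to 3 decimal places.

0.179

ρ = 1 − 6Σd² / [n(n²−1)] = 1 − 6×46 / (7×48)
  = 1 − 276/336 = 1 − 0.8214 ≈ 0.179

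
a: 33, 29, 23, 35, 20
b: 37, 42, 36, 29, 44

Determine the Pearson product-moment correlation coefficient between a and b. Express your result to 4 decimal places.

-0.6800

n = 5, Σa = 140, Σb = 188, Σa² = 4084, Σb² = 7206, Σab = 5162
nΣab − ΣaΣb = 25810 − 26320 = -510
nΣa² − (Σa)² = 20420 − 19600 = 820; nΣb² − (Σb)² = 36030 − 35344 = 686
r = -510 / √(820 × 686) = -510 / 750.0133 ≈ -0.6800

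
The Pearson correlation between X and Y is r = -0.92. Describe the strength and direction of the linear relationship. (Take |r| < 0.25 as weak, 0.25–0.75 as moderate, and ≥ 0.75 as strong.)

strong negative

r = -0.92 < 0 so the relationship is negative.
|r| = 0.92, which falls in the strong range.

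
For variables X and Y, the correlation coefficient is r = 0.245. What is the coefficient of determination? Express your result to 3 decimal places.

r² = (0.245)² = 0.060

0.060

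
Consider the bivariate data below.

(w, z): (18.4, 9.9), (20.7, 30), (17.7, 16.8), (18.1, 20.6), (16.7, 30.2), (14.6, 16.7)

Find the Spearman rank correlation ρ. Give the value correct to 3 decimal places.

0.029

Rank w: 5, 6, 3, 4, 2, 1
Rank z: 1, 5, 3, 4, 6, 2
d = rank(w) − rank(z): 4, 1, 0, 0, -4, -1; Σd² = 34
ρ = 1 − 6Σd² / [n(n²−1)] = 1 − 6×34 / (6×35) = 1 − 204/210 ≈ 0.029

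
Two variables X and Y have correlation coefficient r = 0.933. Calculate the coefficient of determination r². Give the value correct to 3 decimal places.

0.870

r² = (0.933)² = 0.870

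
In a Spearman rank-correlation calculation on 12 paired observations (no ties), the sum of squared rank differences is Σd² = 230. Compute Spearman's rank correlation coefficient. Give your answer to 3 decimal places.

ρ = 1 − 6Σd² / [n(n²−1)] = 1 − 6×230 / (12×143)
  = 1 − 1380/1716 = 1 − 0.8042 ≈ 0.196

0.196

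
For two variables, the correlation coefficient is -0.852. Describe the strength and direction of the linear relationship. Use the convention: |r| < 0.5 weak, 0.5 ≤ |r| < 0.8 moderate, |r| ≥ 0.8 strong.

strong negative

r = -0.852 < 0 so the relationship is negative.
|r| = 0.852, which falls in the strong range.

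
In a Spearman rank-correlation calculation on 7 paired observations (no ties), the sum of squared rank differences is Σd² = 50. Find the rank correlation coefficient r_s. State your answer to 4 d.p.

0.1071

ρ = 1 − 6Σd² / [n(n²−1)] = 1 − 6×50 / (7×48)
  = 1 − 300/336 = 1 − 0.89286 ≈ 0.1071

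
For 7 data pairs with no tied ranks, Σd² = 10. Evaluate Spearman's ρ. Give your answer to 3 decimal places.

ρ = 1 − 6Σd² / [n(n²−1)] = 1 − 6×10 / (7×48)
  = 1 − 60/336 = 1 − 0.1786 ≈ 0.821

0.821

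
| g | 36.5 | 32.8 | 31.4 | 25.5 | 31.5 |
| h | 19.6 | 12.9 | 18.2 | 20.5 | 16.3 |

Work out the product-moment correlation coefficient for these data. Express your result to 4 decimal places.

n = 5, Σg = 157.7, Σh = 87.5, Σg² = 5036.55, Σh² = 1567.75, Σgh = 2746.2
nΣgh − ΣgΣh = 13731 − 13798.75 = -67.75
nΣg² − (Σg)² = 25182.75 − 24869.29 = 313.46; nΣh² − (Σh)² = 7838.75 − 7656.25 = 182.5
r = -67.75 / √(313.46 × 182.5) = -67.75 / 239.1787 ≈ -0.2833

-0.2833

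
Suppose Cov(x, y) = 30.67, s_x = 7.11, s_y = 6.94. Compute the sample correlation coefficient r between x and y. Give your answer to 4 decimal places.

0.6216

r = Cov(x,y) / (s_x · s_y) = 30.67 / (7.11 × 6.94)
  = 30.67 / 49.3434 ≈ 0.6216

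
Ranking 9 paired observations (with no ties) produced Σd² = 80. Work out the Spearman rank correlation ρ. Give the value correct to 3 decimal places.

0.333

ρ = 1 − 6Σd² / [n(n²−1)] = 1 − 6×80 / (9×80)
  = 1 − 480/720 = 1 − 0.6667 ≈ 0.333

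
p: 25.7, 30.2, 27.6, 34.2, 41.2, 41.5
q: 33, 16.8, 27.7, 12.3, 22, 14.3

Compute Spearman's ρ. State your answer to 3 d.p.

Rank p: 1, 3, 2, 4, 5, 6
Rank q: 6, 3, 5, 1, 4, 2
d = rank(p) − rank(q): -5, 0, -3, 3, 1, 4; Σd² = 60
ρ = 1 − 6Σd² / [n(n²−1)] = 1 − 6×60 / (6×35) = 1 − 360/210 ≈ -0.714

-0.714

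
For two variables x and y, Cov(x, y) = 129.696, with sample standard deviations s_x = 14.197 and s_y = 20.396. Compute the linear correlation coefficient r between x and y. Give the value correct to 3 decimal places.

r = Cov(x,y) / (s_x · s_y) = 129.696 / (14.197 × 20.396)
  = 129.696 / 289.5620 ≈ 0.448

0.448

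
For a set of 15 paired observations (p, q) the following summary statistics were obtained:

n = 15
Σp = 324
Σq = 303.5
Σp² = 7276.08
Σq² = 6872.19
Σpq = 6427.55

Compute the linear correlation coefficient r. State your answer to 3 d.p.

-0.284

r = (nΣpq − ΣpΣq) / √[(nΣp² − (Σp)²)(nΣq² − (Σq)²)]
Numerator: 15×6427.55 − 324×303.5 = -1920.75
Denominator: √[(109141.2 − 104976)(103082.85 − 92112.25)] = √[4165.2 × 10970.6] = 6759.7887
r = -1920.75 / 6759.7887 ≈ -0.284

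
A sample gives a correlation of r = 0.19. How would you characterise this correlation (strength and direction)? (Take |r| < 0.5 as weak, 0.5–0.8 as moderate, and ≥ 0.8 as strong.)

r = 0.19 > 0 so the relationship is positive.
|r| = 0.19, which falls in the weak range.

weak positive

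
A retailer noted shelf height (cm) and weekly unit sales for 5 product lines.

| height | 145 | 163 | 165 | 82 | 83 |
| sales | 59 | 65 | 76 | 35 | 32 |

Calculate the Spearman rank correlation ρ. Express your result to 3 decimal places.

0.900

Rank height: 3, 4, 5, 1, 2
Rank sales: 3, 4, 5, 2, 1
d = rank(height) − rank(sales): 0, 0, 0, -1, 1; Σd² = 2
ρ = 1 − 6Σd² / [n(n²−1)] = 1 − 6×2 / (5×24) = 1 − 12/120 ≈ 0.900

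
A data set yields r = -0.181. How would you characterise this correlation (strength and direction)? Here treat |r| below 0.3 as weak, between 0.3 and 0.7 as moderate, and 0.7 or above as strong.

r = -0.181 < 0 so the relationship is negative.
|r| = 0.181, which falls in the weak range.

weak negative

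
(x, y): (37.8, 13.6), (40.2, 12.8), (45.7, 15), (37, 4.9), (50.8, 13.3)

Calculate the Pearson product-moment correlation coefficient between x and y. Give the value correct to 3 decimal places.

n = 5, Σx = 211.5, Σy = 59.6, Σx² = 9083.01, Σy² = 774.7, Σxy = 2571.08
nΣxy − ΣxΣy = 12855.4 − 12605.4 = 250
nΣx² − (Σx)² = 45415.05 − 44732.25 = 682.8; nΣy² − (Σy)² = 3873.5 − 3552.16 = 321.34
r = 250 / √(682.8 × 321.34) = 250 / 468.4132 ≈ 0.534

0.534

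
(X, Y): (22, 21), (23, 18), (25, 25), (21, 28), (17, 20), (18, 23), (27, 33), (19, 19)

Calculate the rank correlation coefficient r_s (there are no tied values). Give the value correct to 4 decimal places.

0.4048

Rank X: 5, 6, 7, 4, 1, 2, 8, 3
Rank Y: 4, 1, 6, 7, 3, 5, 8, 2
d = rank(X) − rank(Y): 1, 5, 1, -3, -2, -3, 0, 1; Σd² = 50
ρ = 1 − 6Σd² / [n(n²−1)] = 1 − 6×50 / (8×63) = 1 − 300/504 ≈ 0.4048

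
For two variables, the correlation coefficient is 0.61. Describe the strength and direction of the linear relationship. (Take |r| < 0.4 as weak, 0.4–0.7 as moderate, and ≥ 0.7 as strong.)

moderate positive

r = 0.61 > 0 so the relationship is positive.
|r| = 0.61, which falls in the moderate range.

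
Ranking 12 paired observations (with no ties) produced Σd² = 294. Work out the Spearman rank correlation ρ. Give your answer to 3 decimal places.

ρ = 1 − 6Σd² / [n(n²−1)] = 1 − 6×294 / (12×143)
  = 1 − 1764/1716 = 1 − 1.0280 ≈ -0.028

-0.028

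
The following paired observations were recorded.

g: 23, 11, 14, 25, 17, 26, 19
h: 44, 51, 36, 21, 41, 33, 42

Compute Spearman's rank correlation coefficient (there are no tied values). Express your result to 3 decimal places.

-0.607

Rank g: 5, 1, 2, 6, 3, 7, 4
Rank h: 6, 7, 3, 1, 4, 2, 5
d = rank(g) − rank(h): -1, -6, -1, 5, -1, 5, -1; Σd² = 90
ρ = 1 − 6Σd² / [n(n²−1)] = 1 − 6×90 / (7×48) = 1 − 540/336 ≈ -0.607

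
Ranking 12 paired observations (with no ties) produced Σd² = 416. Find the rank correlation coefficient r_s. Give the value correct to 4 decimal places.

ρ = 1 − 6Σd² / [n(n²−1)] = 1 − 6×416 / (12×143)
  = 1 − 2496/1716 = 1 − 1.45455 ≈ -0.4545

-0.4545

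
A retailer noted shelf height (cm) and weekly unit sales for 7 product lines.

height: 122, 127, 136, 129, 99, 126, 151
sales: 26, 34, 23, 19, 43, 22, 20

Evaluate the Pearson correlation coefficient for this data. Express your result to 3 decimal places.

-0.800

n = 7, Σx = 890, Σy = 187, Σx² = 114628, Σy² = 5455, Σxy = 23118
nΣxy − ΣxΣy = 161826 − 166430 = -4604
nΣx² − (Σx)² = 802396 − 792100 = 10296; nΣy² − (Σy)² = 38185 − 34969 = 3216
r = -4604 / √(10296 × 3216) = -4604 / 5754.2972 ≈ -0.800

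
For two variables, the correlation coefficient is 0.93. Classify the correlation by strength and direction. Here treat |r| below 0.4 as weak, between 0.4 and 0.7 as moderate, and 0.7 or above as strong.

strong positive

r = 0.93 > 0 so the relationship is positive.
|r| = 0.93, which falls in the strong range.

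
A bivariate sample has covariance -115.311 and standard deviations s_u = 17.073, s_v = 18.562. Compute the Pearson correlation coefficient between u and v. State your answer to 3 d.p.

r = Cov(u,v) / (s_u · s_v) = -115.311 / (17.073 × 18.562)
  = -115.311 / 316.9090 ≈ -0.364

-0.364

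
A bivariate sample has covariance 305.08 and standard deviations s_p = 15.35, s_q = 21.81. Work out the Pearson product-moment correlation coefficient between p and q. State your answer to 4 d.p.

r = Cov(p,q) / (s_p · s_q) = 305.08 / (15.35 × 21.81)
  = 305.08 / 334.7835 ≈ 0.9113

0.9113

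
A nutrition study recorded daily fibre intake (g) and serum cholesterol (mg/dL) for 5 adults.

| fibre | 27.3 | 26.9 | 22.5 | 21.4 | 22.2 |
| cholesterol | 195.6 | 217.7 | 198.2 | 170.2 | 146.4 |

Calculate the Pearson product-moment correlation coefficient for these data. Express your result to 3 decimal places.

0.701

n = 5, Σx = 120.3, Σy = 928.1, Σx² = 2925.95, Σy² = 175336.89, Σxy = 22547.87
nΣxy − ΣxΣy = 112739.35 − 111650.43 = 1088.92
nΣx² − (Σx)² = 14629.75 − 14472.09 = 157.66; nΣy² − (Σy)² = 876684.45 − 861369.61 = 15314.84
r = 1088.92 / √(157.66 × 15314.84) = 1088.92 / 1553.8783 ≈ 0.701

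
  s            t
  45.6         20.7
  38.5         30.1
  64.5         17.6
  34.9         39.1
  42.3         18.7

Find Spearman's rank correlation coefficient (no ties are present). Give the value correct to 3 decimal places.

-0.900

Rank s: 4, 2, 5, 1, 3
Rank t: 3, 4, 1, 5, 2
d = rank(s) − rank(t): 1, -2, 4, -4, 1; Σd² = 38
ρ = 1 − 6Σd² / [n(n²−1)] = 1 − 6×38 / (5×24) = 1 − 228/120 ≈ -0.900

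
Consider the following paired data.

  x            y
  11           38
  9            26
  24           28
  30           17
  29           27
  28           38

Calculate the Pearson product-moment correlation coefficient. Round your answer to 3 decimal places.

n = 6, Σx = 131, Σy = 174, Σx² = 3303, Σy² = 5366, Σxy = 3681
nΣxy − ΣxΣy = 22086 − 22794 = -708
nΣx² − (Σx)² = 19818 − 17161 = 2657; nΣy² − (Σy)² = 32196 − 30276 = 1920
r = -708 / √(2657 × 1920) = -708 / 2258.6368 ≈ -0.313

-0.313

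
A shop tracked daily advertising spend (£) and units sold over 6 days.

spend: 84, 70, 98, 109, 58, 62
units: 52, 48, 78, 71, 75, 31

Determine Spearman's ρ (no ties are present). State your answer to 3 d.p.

Rank spend: 4, 3, 5, 6, 1, 2
Rank units: 3, 2, 6, 4, 5, 1
d = rank(spend) − rank(units): 1, 1, -1, 2, -4, 1; Σd² = 24
ρ = 1 − 6Σd² / [n(n²−1)] = 1 − 6×24 / (6×35) = 1 − 144/210 ≈ 0.314

0.314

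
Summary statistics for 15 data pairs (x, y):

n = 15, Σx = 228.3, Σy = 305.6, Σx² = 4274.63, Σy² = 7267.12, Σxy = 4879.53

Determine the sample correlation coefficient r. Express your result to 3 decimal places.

r = (nΣxy − ΣxΣy) / √[(nΣx² − (Σx)²)(nΣy² − (Σy)²)]
Numerator: 15×4879.53 − 228.3×305.6 = 3424.47
Denominator: √[(64119.45 − 52120.89)(109006.8 − 93391.36)] = √[11998.56 × 15615.44] = 13688.0530
r = 3424.47 / 13688.0530 ≈ 0.250

0.250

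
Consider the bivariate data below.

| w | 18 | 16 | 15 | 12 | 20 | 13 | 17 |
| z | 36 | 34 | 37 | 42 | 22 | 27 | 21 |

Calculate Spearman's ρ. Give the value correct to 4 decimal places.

Rank w: 6, 4, 3, 1, 7, 2, 5
Rank z: 5, 4, 6, 7, 2, 3, 1
d = rank(w) − rank(z): 1, 0, -3, -6, 5, -1, 4; Σd² = 88
ρ = 1 − 6Σd² / [n(n²−1)] = 1 − 6×88 / (7×48) = 1 − 528/336 ≈ -0.5714

-0.5714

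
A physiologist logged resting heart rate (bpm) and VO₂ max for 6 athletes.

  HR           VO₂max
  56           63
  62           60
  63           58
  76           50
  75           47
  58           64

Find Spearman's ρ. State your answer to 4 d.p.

Rank HR: 1, 3, 4, 6, 5, 2
Rank VO₂max: 5, 4, 3, 2, 1, 6
d = rank(HR) − rank(VO₂max): -4, -1, 1, 4, 4, -4; Σd² = 66
ρ = 1 − 6Σd² / [n(n²−1)] = 1 − 6×66 / (6×35) = 1 − 396/210 ≈ -0.8857

-0.8857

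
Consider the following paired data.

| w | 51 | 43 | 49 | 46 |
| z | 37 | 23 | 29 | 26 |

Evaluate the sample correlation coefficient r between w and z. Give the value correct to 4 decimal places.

0.9372

n = 4, Σw = 189, Σz = 115, Σw² = 8967, Σz² = 3415, Σwz = 5493
nΣwz − ΣwΣz = 21972 − 21735 = 237
nΣw² − (Σw)² = 35868 − 35721 = 147; nΣz² − (Σz)² = 13660 − 13225 = 435
r = 237 / √(147 × 435) = 237 / 252.8735 ≈ 0.9372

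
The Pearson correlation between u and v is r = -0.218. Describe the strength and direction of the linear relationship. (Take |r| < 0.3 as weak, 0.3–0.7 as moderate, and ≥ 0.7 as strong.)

r = -0.218 < 0 so the relationship is negative.
|r| = 0.218, which falls in the weak range.

weak negative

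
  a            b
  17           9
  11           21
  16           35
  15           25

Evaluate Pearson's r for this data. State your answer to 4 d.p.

n = 4, Σa = 59, Σb = 90, Σa² = 891, Σb² = 2372, Σab = 1319
nΣab − ΣaΣb = 5276 − 5310 = -34
nΣa² − (Σa)² = 3564 − 3481 = 83; nΣb² − (Σb)² = 9488 − 8100 = 1388
r = -34 / √(83 × 1388) = -34 / 339.4171 ≈ -0.1002

-0.1002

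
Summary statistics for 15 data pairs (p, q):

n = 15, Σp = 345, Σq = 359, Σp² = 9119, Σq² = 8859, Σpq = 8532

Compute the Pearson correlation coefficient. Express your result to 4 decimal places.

0.4892

r = (nΣpq − ΣpΣq) / √[(nΣp² − (Σp)²)(nΣq² − (Σq)²)]
Numerator: 15×8532 − 345×359 = 4125
Denominator: √[(136785 − 119025)(132885 − 128881)] = √[17760 × 4004] = 8432.7362
r = 4125 / 8432.7362 ≈ 0.4892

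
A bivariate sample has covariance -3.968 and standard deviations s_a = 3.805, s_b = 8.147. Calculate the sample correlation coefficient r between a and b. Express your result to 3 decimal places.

r = Cov(a,b) / (s_a · s_b) = -3.968 / (3.805 × 8.147)
  = -3.968 / 30.9993 ≈ -0.128

-0.128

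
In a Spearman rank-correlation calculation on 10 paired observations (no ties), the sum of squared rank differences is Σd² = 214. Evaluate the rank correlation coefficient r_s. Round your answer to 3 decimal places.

-0.297

ρ = 1 − 6Σd² / [n(n²−1)] = 1 − 6×214 / (10×99)
  = 1 − 1284/990 = 1 − 1.2970 ≈ -0.297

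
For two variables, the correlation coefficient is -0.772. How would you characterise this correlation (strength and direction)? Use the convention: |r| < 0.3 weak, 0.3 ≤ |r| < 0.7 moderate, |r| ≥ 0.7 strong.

strong negative

r = -0.772 < 0 so the relationship is negative.
|r| = 0.772, which falls in the strong range.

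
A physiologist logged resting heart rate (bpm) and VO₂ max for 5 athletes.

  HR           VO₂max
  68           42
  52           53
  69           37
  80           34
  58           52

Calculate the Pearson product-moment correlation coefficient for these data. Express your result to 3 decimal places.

n = 5, Σx = 327, Σy = 218, Σx² = 21853, Σy² = 9802, Σxy = 13901
nΣxy − ΣxΣy = 69505 − 71286 = -1781
nΣx² − (Σx)² = 109265 − 106929 = 2336; nΣy² − (Σy)² = 49010 − 47524 = 1486
r = -1781 / √(2336 × 1486) = -1781 / 1863.1414 ≈ -0.956

-0.956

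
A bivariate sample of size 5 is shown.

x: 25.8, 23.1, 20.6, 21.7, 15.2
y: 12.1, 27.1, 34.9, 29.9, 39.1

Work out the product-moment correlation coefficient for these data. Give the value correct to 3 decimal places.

n = 5, Σx = 106.4, Σy = 143.1, Σx² = 2325.54, Σy² = 4521.65, Σxy = 2900.28
nΣxy − ΣxΣy = 14501.4 − 15225.84 = -724.44
nΣx² − (Σx)² = 11627.7 − 11320.96 = 306.74; nΣy² − (Σy)² = 22608.25 − 20477.61 = 2130.64
r = -724.44 / √(306.74 × 2130.64) = -724.44 / 808.4259 ≈ -0.896

-0.896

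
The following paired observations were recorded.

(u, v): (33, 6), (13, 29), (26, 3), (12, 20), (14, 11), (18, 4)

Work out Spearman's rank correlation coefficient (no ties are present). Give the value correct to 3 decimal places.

Rank u: 6, 2, 5, 1, 3, 4
Rank v: 3, 6, 1, 5, 4, 2
d = rank(u) − rank(v): 3, -4, 4, -4, -1, 2; Σd² = 62
ρ = 1 − 6Σd² / [n(n²−1)] = 1 − 6×62 / (6×35) = 1 − 372/210 ≈ -0.771

-0.771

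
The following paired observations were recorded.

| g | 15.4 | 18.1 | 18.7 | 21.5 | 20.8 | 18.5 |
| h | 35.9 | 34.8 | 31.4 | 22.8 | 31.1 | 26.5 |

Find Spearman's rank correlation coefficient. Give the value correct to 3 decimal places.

-0.829

Rank g: 1, 2, 4, 6, 5, 3
Rank h: 6, 5, 4, 1, 3, 2
d = rank(g) − rank(h): -5, -3, 0, 5, 2, 1; Σd² = 64
ρ = 1 − 6Σd² / [n(n²−1)] = 1 − 6×64 / (6×35) = 1 − 384/210 ≈ -0.829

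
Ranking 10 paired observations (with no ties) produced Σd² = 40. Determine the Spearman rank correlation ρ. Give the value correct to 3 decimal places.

ρ = 1 − 6Σd² / [n(n²−1)] = 1 − 6×40 / (10×99)
  = 1 − 240/990 = 1 − 0.2424 ≈ 0.758

0.758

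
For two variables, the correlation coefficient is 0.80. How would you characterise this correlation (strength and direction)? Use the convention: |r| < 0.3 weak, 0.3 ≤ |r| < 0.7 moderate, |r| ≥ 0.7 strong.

strong positive

r = 0.80 > 0 so the relationship is positive.
|r| = 0.80, which falls in the strong range.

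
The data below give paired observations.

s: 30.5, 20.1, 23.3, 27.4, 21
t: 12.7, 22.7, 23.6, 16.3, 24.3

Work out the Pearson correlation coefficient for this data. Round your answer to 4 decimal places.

n = 5, Σs = 122.3, Σt = 99.6, Σs² = 3068.91, Σt² = 2089.72, Σst = 2350.42
nΣst − ΣsΣt = 11752.1 − 12181.08 = -428.98
nΣs² − (Σs)² = 15344.55 − 14957.29 = 387.26; nΣt² − (Σt)² = 10448.6 − 9920.16 = 528.44
r = -428.98 / √(387.26 × 528.44) = -428.98 / 452.3756 ≈ -0.9483

-0.9483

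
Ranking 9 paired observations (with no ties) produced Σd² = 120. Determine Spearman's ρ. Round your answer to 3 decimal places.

ρ = 1 − 6Σd² / [n(n²−1)] = 1 − 6×120 / (9×80)
  = 1 − 720/720 = 1 − 1.0000 ≈ 0.000

0.000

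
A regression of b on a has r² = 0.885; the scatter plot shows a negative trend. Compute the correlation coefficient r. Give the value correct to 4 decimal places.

-0.9407

|r| = √0.885 = 0.9407
The association is negative, so r = −0.9407.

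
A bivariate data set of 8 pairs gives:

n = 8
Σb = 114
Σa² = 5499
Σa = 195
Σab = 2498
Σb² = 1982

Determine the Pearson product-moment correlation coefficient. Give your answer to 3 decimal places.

-0.544

r = (nΣab − ΣaΣb) / √[(nΣa² − (Σa)²)(nΣb² − (Σb)²)]
Numerator: 8×2498 − 195×114 = -2246
Denominator: √[(43992 − 38025)(15856 − 12996)] = √[5967 × 2860] = 4131.0556
r = -2246 / 4131.0556 ≈ -0.544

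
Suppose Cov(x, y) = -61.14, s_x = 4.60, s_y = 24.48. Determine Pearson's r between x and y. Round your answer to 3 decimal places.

-0.543

r = Cov(x,y) / (s_x · s_y) = -61.14 / (4.60 × 24.48)
  = -61.14 / 112.6080 ≈ -0.543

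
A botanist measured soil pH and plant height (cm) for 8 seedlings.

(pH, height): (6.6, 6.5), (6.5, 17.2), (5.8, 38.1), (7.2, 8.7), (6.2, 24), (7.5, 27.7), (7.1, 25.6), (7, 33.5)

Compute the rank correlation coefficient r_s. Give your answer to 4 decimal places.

-0.1429

Rank pH: 4, 3, 1, 7, 2, 8, 6, 5
Rank height: 1, 3, 8, 2, 4, 6, 5, 7
d = rank(pH) − rank(height): 3, 0, -7, 5, -2, 2, 1, -2; Σd² = 96
ρ = 1 − 6Σd² / [n(n²−1)] = 1 − 6×96 / (8×63) = 1 − 576/504 ≈ -0.1429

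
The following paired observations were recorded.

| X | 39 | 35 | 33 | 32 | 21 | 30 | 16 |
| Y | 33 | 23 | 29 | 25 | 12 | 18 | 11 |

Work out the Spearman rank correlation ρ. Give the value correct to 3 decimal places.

Rank X: 7, 6, 5, 4, 2, 3, 1
Rank Y: 7, 4, 6, 5, 2, 3, 1
d = rank(X) − rank(Y): 0, 2, -1, -1, 0, 0, 0; Σd² = 6
ρ = 1 − 6Σd² / [n(n²−1)] = 1 − 6×6 / (7×48) = 1 − 36/336 ≈ 0.893

0.893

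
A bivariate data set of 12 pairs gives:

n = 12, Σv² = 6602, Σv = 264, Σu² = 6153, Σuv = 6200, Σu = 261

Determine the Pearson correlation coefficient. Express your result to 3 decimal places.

0.745

r = (nΣuv − ΣuΣv) / √[(nΣu² − (Σu)²)(nΣv² − (Σv)²)]
Numerator: 12×6200 − 261×264 = 5496
Denominator: √[(73836 − 68121)(79224 − 69696)] = √[5715 × 9528] = 7379.1951
r = 5496 / 7379.1951 ≈ 0.745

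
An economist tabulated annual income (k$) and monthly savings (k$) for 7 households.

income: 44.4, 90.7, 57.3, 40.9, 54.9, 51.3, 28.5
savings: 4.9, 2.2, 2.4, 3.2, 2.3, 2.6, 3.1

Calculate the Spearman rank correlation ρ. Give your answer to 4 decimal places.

-0.8214

Rank income: 3, 7, 6, 2, 5, 4, 1
Rank savings: 7, 1, 3, 6, 2, 4, 5
d = rank(income) − rank(savings): -4, 6, 3, -4, 3, 0, -4; Σd² = 102
ρ = 1 − 6Σd² / [n(n²−1)] = 1 − 6×102 / (7×48) = 1 − 612/336 ≈ -0.8214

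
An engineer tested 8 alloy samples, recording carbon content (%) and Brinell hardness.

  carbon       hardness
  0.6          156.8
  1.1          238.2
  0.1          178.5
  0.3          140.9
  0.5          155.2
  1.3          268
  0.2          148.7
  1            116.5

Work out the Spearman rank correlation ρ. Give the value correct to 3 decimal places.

Rank carbon: 5, 7, 1, 3, 4, 8, 2, 6
Rank hardness: 5, 7, 6, 2, 4, 8, 3, 1
d = rank(carbon) − rank(hardness): 0, 0, -5, 1, 0, 0, -1, 5; Σd² = 52
ρ = 1 − 6Σd² / [n(n²−1)] = 1 − 6×52 / (8×63) = 1 − 312/504 ≈ 0.381

0.381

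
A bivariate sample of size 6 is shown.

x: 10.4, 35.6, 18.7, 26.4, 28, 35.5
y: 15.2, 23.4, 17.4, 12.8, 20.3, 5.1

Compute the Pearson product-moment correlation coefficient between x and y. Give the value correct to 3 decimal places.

-0.074

n = 6, Σx = 154.6, Σy = 94.2, Σx² = 4466.42, Σy² = 1683.3, Σxy = 2403.87
nΣxy − ΣxΣy = 14423.22 − 14563.32 = -140.1
nΣx² − (Σx)² = 26798.52 − 23901.16 = 2897.36; nΣy² − (Σy)² = 10099.8 − 8873.64 = 1226.16
r = -140.1 / √(2897.36 × 1226.16) = -140.1 / 1884.8414 ≈ -0.074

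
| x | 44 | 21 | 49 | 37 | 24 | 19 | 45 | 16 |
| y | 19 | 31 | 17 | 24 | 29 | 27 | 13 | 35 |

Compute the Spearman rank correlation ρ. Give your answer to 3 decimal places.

Rank x: 6, 3, 8, 5, 4, 2, 7, 1
Rank y: 3, 7, 2, 4, 6, 5, 1, 8
d = rank(x) − rank(y): 3, -4, 6, 1, -2, -3, 6, -7; Σd² = 160
ρ = 1 − 6Σd² / [n(n²−1)] = 1 − 6×160 / (8×63) = 1 − 960/504 ≈ -0.905

-0.905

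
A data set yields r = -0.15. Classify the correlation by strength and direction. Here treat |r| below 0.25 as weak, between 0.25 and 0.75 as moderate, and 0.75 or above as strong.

weak negative

r = -0.15 < 0 so the relationship is negative.
|r| = 0.15, which falls in the weak range.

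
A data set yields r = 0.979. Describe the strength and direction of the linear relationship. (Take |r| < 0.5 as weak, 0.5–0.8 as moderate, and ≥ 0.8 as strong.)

r = 0.979 > 0 so the relationship is positive.
|r| = 0.979, which falls in the strong range.

strong positive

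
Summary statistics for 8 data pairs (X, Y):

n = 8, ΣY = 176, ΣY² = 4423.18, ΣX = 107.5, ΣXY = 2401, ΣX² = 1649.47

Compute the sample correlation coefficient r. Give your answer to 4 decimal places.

r = (nΣXY − ΣXΣY) / √[(nΣX² − (ΣX)²)(nΣY² − (ΣY)²)]
Numerator: 8×2401 − 107.5×176 = 288
Denominator: √[(13195.76 − 11556.25)(35385.44 − 30976)] = √[1639.51 × 4409.44] = 2688.7397
r = 288 / 2688.7397 ≈ 0.1071

0.1071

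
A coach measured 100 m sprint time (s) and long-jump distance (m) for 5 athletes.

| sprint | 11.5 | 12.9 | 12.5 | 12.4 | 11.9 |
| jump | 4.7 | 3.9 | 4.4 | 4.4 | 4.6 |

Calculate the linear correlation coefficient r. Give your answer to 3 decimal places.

n = 5, Σx = 61.2, Σy = 22, Σx² = 750.28, Σy² = 97.18, Σxy = 268.66
nΣxy − ΣxΣy = 1343.3 − 1346.4 = -3.1
nΣx² − (Σx)² = 3751.4 − 3745.44 = 5.96; nΣy² − (Σy)² = 485.9 − 484 = 1.9
r = -3.1 / √(5.96 × 1.9) = -3.1 / 3.3651 ≈ -0.921

-0.921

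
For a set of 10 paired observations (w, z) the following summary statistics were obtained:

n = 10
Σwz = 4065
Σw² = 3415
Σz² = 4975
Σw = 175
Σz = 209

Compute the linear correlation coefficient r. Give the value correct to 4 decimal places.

r = (nΣwz − ΣwΣz) / √[(nΣw² − (Σw)²)(nΣz² − (Σz)²)]
Numerator: 10×4065 − 175×209 = 4075
Denominator: √[(34150 − 30625)(49750 − 43681)] = √[3525 × 6069] = 4625.2811
r = 4075 / 4625.2811 ≈ 0.8810

0.8810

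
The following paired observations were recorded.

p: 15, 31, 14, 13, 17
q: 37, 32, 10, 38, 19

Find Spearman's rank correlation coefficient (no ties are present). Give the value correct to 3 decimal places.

-0.300

Rank p: 3, 5, 2, 1, 4
Rank q: 4, 3, 1, 5, 2
d = rank(p) − rank(q): -1, 2, 1, -4, 2; Σd² = 26
ρ = 1 − 6Σd² / [n(n²−1)] = 1 − 6×26 / (5×24) = 1 − 156/120 ≈ -0.300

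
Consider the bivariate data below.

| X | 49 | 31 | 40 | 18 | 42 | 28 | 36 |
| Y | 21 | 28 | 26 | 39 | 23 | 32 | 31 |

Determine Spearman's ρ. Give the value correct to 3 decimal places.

Rank X: 7, 3, 5, 1, 6, 2, 4
Rank Y: 1, 4, 3, 7, 2, 6, 5
d = rank(X) − rank(Y): 6, -1, 2, -6, 4, -4, -1; Σd² = 110
ρ = 1 − 6Σd² / [n(n²−1)] = 1 − 6×110 / (7×48) = 1 − 660/336 ≈ -0.964

-0.964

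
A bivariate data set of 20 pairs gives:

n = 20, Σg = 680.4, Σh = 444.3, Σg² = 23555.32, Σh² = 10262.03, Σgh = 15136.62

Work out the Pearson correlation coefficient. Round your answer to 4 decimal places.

r = (nΣgh − ΣgΣh) / √[(nΣg² − (Σg)²)(nΣh² − (Σh)²)]
Numerator: 20×15136.62 − 680.4×444.3 = 430.68
Denominator: √[(471106.4 − 462944.16)(205240.6 − 197402.49)] = √[8162.24 × 7838.11] = 7998.5333
r = 430.68 / 7998.5333 ≈ 0.0538

0.0538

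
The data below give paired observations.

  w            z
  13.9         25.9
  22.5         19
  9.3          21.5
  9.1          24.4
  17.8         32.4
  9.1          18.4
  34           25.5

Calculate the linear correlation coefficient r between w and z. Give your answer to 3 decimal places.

n = 7, Σw = 115.7, Σz = 167.1, Σw² = 2424.41, Σz² = 4127.99, Σwz = 2820.66
nΣwz − ΣwΣz = 19744.62 − 19333.47 = 411.15
nΣw² − (Σw)² = 16970.87 − 13386.49 = 3584.38; nΣz² − (Σz)² = 28895.93 − 27922.41 = 973.52
r = 411.15 / √(3584.38 × 973.52) = 411.15 / 1868.0111 ≈ 0.220

0.220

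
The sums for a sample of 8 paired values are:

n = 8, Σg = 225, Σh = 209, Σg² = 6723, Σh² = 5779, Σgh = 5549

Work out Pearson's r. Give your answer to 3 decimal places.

r = (nΣgh − ΣgΣh) / √[(nΣg² − (Σg)²)(nΣh² − (Σh)²)]
Numerator: 8×5549 − 225×209 = -2633
Denominator: √[(53784 − 50625)(46232 − 43681)] = √[3159 × 2551] = 2838.7689
r = -2633 / 2838.7689 ≈ -0.928

-0.928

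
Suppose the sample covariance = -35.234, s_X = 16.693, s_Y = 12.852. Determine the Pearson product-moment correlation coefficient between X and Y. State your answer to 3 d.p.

r = Cov(X,Y) / (s_X · s_Y) = -35.234 / (16.693 × 12.852)
  = -35.234 / 214.5384 ≈ -0.164

-0.164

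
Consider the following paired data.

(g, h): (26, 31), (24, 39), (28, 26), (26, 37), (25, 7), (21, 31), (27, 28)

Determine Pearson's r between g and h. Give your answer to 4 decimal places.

n = 7, Σg = 177, Σh = 199, Σg² = 4507, Σh² = 6321, Σgh = 5014
nΣgh − ΣgΣh = 35098 − 35223 = -125
nΣg² − (Σg)² = 31549 − 31329 = 220; nΣh² − (Σh)² = 44247 − 39601 = 4646
r = -125 / √(220 × 4646) = -125 / 1010.9995 ≈ -0.1236

-0.1236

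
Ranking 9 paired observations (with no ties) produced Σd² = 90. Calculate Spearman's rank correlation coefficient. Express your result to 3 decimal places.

ρ = 1 − 6Σd² / [n(n²−1)] = 1 − 6×90 / (9×80)
  = 1 − 540/720 = 1 − 0.7500 ≈ 0.250

0.250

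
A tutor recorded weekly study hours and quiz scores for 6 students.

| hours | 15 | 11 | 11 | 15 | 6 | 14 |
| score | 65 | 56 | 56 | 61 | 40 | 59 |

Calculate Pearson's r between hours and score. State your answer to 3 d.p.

n = 6, Σx = 72, Σy = 337, Σx² = 924, Σy² = 19299, Σxy = 4188
nΣxy − ΣxΣy = 25128 − 24264 = 864
nΣx² − (Σx)² = 5544 − 5184 = 360; nΣy² − (Σy)² = 115794 − 113569 = 2225
r = 864 / √(360 × 2225) = 864 / 894.9860 ≈ 0.965

0.965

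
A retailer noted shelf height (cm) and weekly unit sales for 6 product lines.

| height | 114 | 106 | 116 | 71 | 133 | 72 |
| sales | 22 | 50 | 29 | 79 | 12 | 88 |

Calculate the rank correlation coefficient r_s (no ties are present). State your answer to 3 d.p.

Rank height: 4, 3, 5, 1, 6, 2
Rank sales: 2, 4, 3, 5, 1, 6
d = rank(height) − rank(sales): 2, -1, 2, -4, 5, -4; Σd² = 66
ρ = 1 − 6Σd² / [n(n²−1)] = 1 − 6×66 / (6×35) = 1 − 396/210 ≈ -0.886

-0.886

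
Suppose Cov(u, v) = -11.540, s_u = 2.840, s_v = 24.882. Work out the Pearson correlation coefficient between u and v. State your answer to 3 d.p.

r = Cov(u,v) / (s_u · s_v) = -11.540 / (2.840 × 24.882)
  = -11.540 / 70.6649 ≈ -0.163

-0.163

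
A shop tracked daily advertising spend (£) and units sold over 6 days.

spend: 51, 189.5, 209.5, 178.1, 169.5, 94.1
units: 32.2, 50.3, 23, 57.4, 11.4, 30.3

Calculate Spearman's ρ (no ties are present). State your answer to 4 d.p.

Rank spend: 1, 5, 6, 4, 3, 2
Rank units: 4, 5, 2, 6, 1, 3
d = rank(spend) − rank(units): -3, 0, 4, -2, 2, -1; Σd² = 34
ρ = 1 − 6Σd² / [n(n²−1)] = 1 − 6×34 / (6×35) = 1 − 204/210 ≈ 0.0286

0.0286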